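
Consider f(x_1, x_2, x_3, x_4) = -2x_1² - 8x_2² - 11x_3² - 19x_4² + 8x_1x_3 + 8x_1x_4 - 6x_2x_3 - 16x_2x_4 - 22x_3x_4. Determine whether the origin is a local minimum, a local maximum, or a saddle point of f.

local maximum

The Hessian at the origin is H = [[-4, 0, 8, 8], [0, -16, -6, -16], [8, -6, -22, -22], [8, -16, -22, -38]].
Congruent diagonalization of H (simultaneous row and column reduction) yields pivots -4, -16, -15/4, -6.
Counting signs: 4 negative.
H is negative definite, so the origin is a strict local maximum.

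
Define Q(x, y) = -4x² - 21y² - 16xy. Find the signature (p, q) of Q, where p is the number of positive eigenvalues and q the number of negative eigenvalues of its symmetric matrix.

(0, 2)

Write A = [[-4, -8], [-8, -21]].
Symmetric row and column elimination reduces A to a congruent diagonal form with pivots -4, -5.
So there are 2 negative pivots.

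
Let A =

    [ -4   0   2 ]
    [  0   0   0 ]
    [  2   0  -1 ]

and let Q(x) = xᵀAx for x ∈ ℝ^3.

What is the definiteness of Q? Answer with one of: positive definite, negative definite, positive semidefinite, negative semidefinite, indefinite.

Row-reducing A symmetrically gives the diagonal entries -4, 0, 0.
So there are 1 negative, 2 zero pivots.
Hence Q is negative semidefinite.

negative semidefinite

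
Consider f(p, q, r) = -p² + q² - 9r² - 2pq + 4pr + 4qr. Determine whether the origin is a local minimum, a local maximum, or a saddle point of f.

saddle point

The Hessian at the origin is H = [[-2, -2, 4], [-2, 2, 4], [4, 4, -18]].
Symmetric row and column elimination reduces H to a congruent diagonal form with pivots -2, 4, -10.
So there are 1 positive, 2 negative pivots.
H is indefinite, so the origin is a saddle point.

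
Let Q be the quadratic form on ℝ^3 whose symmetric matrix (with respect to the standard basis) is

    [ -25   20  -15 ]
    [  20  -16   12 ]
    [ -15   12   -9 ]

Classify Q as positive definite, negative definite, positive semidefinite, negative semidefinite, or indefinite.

Congruent diagonalization of A (simultaneous row and column reduction) yields pivots -25, 0, 0.
That gives 1 negative, 2 zero pivots.
Hence Q is negative semidefinite.

negative semidefinite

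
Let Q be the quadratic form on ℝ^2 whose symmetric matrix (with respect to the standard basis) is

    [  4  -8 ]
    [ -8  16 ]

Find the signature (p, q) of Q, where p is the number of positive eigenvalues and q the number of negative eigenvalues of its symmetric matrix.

Applying the same elementary operations to the rows and columns of A produces a congruent diagonal matrix with entries 4, 0.
That gives 1 positive, 1 zero pivots.

(1, 0)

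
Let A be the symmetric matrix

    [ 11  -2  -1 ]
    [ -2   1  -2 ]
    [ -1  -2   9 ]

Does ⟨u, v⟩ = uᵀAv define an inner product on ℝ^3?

yes

Symmetric row and column elimination reduces A to a congruent diagonal form with pivots 11, 7/11, 10/7.
Counting signs: 3 positive.
Hence Q is positive definite.
⟨·,·⟩ is an inner product exactly when A is positive definite.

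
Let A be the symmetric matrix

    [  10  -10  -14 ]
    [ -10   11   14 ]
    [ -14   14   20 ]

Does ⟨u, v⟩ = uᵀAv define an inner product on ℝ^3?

Row-reducing A symmetrically gives the diagonal entries 10, 1, 2/5.
So there are 3 positive pivots.
Hence Q is positive definite.
⟨·,·⟩ is an inner product exactly when A is positive definite.

yes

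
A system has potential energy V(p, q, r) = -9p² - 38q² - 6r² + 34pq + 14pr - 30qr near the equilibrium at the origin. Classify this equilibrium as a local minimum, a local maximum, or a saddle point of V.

local maximum

The Hessian at the origin is H = [[-18, 34, 14], [34, -76, -30], [14, -30, -12]].
Row-reducing H symmetrically gives the diagonal entries -18, -106/9, -2/53.
That gives 3 negative pivots.
H is negative definite, so the origin is a strict local maximum.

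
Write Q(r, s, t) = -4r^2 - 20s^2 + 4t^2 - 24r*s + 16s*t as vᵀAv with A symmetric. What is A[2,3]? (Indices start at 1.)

8

The coefficient of s·t in Q is 16. For a symmetric A this equals A[2,3] + A[3,2] = 2·A[2,3].
So A[2,3] = 16/2 = 8.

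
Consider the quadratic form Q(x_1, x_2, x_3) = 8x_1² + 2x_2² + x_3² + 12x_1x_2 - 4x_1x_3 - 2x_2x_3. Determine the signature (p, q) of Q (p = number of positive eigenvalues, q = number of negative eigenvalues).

The symmetric matrix is A = [[8, 6, -2], [6, 2, -1], [-2, -1, 1]].
Row-reducing A symmetrically gives the diagonal entries 8, -5/2, 3/5.
So there are 2 positive, 1 negative pivots.

(2, 1)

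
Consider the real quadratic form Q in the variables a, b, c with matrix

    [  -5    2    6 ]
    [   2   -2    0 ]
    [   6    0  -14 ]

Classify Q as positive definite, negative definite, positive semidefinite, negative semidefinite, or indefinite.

negative definite

Leading principal minors: Δ_1 = -5, Δ_2 = 6, Δ_3 = -12.
The signs alternate starting with Δ_1 < 0, so by Sylvester's criterion Q is negative definite.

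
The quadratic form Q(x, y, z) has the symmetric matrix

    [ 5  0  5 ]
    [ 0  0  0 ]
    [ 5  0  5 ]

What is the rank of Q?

Symmetric row and column elimination reduces A to a congruent diagonal form with pivots 5, 0, 0.
So there are 1 positive, 2 zero pivots.
The rank is the number of nonzero pivots: 1.

1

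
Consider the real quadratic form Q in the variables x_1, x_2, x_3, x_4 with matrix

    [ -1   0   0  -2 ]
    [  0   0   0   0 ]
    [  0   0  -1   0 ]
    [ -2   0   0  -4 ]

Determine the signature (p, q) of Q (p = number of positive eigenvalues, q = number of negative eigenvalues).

(0, 2)

Row-reducing A symmetrically gives the diagonal entries -1, 0, -1, 0.
That gives 2 negative, 2 zero pivots.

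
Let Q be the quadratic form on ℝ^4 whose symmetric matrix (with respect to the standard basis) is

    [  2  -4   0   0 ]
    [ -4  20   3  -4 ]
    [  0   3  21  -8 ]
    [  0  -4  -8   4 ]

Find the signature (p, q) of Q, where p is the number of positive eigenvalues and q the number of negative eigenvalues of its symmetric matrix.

Applying the same elementary operations to the rows and columns of A produces a congruent diagonal matrix with entries 2, 12, 81/4, 20/81.
Counting signs: 4 positive.

(4, 0)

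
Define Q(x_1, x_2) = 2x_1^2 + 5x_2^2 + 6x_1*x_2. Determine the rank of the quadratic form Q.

2

The symmetric matrix is A = [[2, 3], [3, 5]].
Row-reducing A symmetrically gives the diagonal entries 2, 1/2.
That gives 2 positive pivots.
The rank is the number of nonzero pivots: 2.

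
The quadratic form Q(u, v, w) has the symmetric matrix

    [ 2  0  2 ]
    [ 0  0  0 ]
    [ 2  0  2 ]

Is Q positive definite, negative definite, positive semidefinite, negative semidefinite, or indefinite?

Applying the same elementary operations to the rows and columns of A produces a congruent diagonal matrix with entries 2, 0, 0.
That gives 1 positive, 2 zero pivots.
Hence Q is positive semidefinite.

positive semidefinite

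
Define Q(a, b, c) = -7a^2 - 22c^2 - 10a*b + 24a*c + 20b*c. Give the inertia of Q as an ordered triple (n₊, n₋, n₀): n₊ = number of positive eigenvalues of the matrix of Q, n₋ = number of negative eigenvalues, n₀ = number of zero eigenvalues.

(1, 2, 0)

Write A = [[-7, -5, 12], [-5, 0, 10], [12, 10, -22]].
Row-reducing A symmetrically gives the diagonal entries -7, 25/7, -2.
So there are 1 positive, 2 negative pivots.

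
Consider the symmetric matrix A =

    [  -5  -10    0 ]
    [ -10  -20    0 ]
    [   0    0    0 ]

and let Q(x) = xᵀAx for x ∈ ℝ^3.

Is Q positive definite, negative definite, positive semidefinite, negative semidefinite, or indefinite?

Row-reducing A symmetrically gives the diagonal entries -5, 0, 0.
So there are 1 negative, 2 zero pivots.
Hence Q is negative semidefinite.

negative semidefinite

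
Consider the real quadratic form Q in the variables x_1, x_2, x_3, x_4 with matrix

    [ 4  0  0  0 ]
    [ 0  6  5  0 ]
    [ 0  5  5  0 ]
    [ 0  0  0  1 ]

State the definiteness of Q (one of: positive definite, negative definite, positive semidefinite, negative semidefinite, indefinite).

Leading principal minors: Δ_1 = 4, Δ_2 = 24, Δ_3 = 20, Δ_4 = 20.
All leading principal minors are positive, so by Sylvester's criterion Q is positive definite.

positive definite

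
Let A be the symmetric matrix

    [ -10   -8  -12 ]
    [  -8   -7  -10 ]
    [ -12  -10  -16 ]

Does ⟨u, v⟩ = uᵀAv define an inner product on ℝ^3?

no

Leading principal minors: Δ_1 = -10, Δ_2 = 6, Δ_3 = -8.
The signs alternate starting with Δ_1 < 0, so by Sylvester's criterion Q is negative definite.
⟨·,·⟩ is an inner product exactly when A is positive definite.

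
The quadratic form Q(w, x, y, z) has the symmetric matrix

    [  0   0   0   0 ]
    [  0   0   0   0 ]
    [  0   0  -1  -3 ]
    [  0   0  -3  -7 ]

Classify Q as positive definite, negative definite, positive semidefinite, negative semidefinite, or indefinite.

Symmetric row and column elimination reduces A to a congruent diagonal form with pivots 0, 0, -1, 2.
That gives 1 positive, 1 negative, 2 zero pivots.
Hence Q is indefinite.

indefinite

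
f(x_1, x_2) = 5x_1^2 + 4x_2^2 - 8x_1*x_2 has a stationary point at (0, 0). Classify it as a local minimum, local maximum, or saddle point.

local minimum

The Hessian at the origin is H = [[10, -8], [-8, 8]].
det H = 10·8 − (-8)² = 16 > 0 and H[1,1] = 10 > 0, so H is positive definite.
Therefore the origin is a local minimum.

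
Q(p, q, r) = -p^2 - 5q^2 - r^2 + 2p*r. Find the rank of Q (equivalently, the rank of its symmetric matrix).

2

Write A = [[-1, 0, 1], [0, -5, 0], [1, 0, -1]].
Row-reducing A symmetrically gives the diagonal entries -1, -5, 0.
That gives 2 negative, 1 zero pivots.
The rank is the number of nonzero pivots: 2.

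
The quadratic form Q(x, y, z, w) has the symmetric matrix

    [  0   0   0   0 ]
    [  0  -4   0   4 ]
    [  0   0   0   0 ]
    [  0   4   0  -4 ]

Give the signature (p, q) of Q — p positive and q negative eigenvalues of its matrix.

Row-reducing A symmetrically gives the diagonal entries 0, -4, 0, 0.
So there are 1 negative, 3 zero pivots.

(0, 1)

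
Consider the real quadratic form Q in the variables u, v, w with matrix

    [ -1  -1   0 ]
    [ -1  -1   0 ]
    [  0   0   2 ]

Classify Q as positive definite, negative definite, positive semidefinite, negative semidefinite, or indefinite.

Congruent diagonalization of A (simultaneous row and column reduction) yields pivots -1, 0, 2.
Counting signs: 1 positive, 1 negative, 1 zero.
Hence Q is indefinite.

indefinite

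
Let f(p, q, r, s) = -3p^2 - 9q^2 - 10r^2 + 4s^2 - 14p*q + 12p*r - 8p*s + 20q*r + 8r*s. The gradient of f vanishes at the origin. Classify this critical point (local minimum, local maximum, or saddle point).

saddle point

The Hessian at the origin is H = [[-6, -14, 12, -8], [-14, -18, 20, 0], [12, 20, -20, 8], [-8, 0, 8, 8]].
Applying the same elementary operations to the rows and columns of H produces a congruent diagonal matrix with entries -6, 44/3, -4/11, 8.
Counting signs: 2 positive, 2 negative.
H is indefinite, so the origin is a saddle point.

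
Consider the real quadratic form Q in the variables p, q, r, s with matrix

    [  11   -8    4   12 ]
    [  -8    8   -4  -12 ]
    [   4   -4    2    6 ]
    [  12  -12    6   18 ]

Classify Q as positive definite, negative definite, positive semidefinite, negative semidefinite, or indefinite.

Symmetric row and column elimination reduces A to a congruent diagonal form with pivots 11, 24/11, 0, 0.
That gives 2 positive, 2 zero pivots.
Hence Q is positive semidefinite.

positive semidefinite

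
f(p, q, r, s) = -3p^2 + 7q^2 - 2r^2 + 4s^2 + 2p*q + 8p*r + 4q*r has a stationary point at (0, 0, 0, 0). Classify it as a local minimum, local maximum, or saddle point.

The Hessian at the origin is H = [[-6, 2, 8, 0], [2, 14, 4, 0], [8, 4, -4, 0], [0, 0, 0, 8]].
Applying the same elementary operations to the rows and columns of H produces a congruent diagonal matrix with entries -6, 44/3, 40/11, 8.
Counting signs: 3 positive, 1 negative.
H is indefinite, so the origin is a saddle point.

saddle point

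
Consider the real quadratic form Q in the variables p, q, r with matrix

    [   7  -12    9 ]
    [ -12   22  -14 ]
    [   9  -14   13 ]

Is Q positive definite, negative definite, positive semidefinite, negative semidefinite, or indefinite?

positive semidefinite

Congruent diagonalization of A (simultaneous row and column reduction) yields pivots 7, 10/7, 0.
So there are 2 positive, 1 zero pivots.
Hence Q is positive semidefinite.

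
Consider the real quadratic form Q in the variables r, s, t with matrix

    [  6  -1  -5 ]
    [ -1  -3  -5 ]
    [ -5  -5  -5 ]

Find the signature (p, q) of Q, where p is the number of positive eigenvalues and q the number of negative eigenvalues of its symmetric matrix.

Applying the same elementary operations to the rows and columns of A produces a congruent diagonal matrix with entries 6, -19/6, 30/19.
So there are 2 positive, 1 negative pivots.

(2, 1)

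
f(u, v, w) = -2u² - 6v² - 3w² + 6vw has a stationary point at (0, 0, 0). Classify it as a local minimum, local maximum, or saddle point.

The Hessian at the origin is H = [[-4, 0, 0], [0, -12, 6], [0, 6, -6]].
Symmetric row and column elimination reduces H to a congruent diagonal form with pivots -4, -12, -3.
So there are 3 negative pivots.
H is negative definite, so the origin is a strict local maximum.

local maximum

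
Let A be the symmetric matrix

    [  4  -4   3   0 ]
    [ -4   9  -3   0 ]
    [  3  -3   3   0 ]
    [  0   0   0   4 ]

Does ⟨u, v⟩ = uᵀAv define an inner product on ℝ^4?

yes

Congruent diagonalization of A (simultaneous row and column reduction) yields pivots 4, 5, 3/4, 4.
That gives 4 positive pivots.
Hence Q is positive definite.
⟨·,·⟩ is an inner product exactly when A is positive definite.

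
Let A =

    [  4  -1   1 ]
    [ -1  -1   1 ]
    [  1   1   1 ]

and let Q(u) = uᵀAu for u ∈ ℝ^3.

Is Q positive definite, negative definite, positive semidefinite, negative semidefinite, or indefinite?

indefinite

An LDLᵀ factorisation of A has diagonal entries 4, -5/4, 2.
Counting signs: 2 positive, 1 negative.
Hence Q is indefinite.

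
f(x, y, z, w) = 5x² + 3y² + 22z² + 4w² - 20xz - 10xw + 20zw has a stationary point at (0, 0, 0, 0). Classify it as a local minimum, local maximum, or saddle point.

saddle point

The Hessian at the origin is H = [[10, 0, -20, -10], [0, 6, 0, 0], [-20, 0, 44, 20], [-10, 0, 20, 8]].
Applying the same elementary operations to the rows and columns of H produces a congruent diagonal matrix with entries 10, 6, 4, -2.
That gives 3 positive, 1 negative pivots.
H is indefinite, so the origin is a saddle point.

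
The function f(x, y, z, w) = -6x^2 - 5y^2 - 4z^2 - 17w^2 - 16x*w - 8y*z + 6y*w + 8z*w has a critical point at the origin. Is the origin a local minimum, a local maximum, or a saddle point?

local maximum

The Hessian at the origin is H = [[-12, 0, 0, -16], [0, -10, -8, 6], [0, -8, -8, 8], [-16, 6, 8, -34]].
Congruent diagonalization of H (simultaneous row and column reduction) yields pivots -12, -10, -8/5, -8/3.
That gives 4 negative pivots.
H is negative definite, so the origin is a strict local maximum.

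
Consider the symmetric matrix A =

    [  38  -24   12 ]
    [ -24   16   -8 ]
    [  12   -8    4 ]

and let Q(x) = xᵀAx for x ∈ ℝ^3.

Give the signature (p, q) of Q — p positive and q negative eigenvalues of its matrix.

(2, 0)

Applying the same elementary operations to the rows and columns of A produces a congruent diagonal matrix with entries 38, 16/19, 0.
So there are 2 positive, 1 zero pivots.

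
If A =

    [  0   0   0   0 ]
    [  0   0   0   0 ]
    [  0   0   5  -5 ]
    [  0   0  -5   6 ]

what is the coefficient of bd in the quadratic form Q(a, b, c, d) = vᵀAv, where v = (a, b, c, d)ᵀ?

0

The coefficient of bd is A[2,4] + A[4,2] = 2·0 = 0.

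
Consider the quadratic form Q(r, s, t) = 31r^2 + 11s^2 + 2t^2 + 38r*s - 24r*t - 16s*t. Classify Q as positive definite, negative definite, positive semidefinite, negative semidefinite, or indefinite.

indefinite

The symmetric matrix is A = [[31, 19, -12], [19, 11, -8], [-12, -8, 2]].
Applying the same elementary operations to the rows and columns of A produces a congruent diagonal matrix with entries 31, -20/31, -2.
So there are 1 positive, 2 negative pivots.
Hence Q is indefinite.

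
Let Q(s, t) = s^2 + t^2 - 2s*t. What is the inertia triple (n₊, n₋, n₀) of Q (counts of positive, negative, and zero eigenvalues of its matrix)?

The symmetric matrix is A = [[1, -1], [-1, 1]].
Applying the same elementary operations to the rows and columns of A produces a congruent diagonal matrix with entries 1, 0.
Counting signs: 1 positive, 1 zero.

(1, 0, 1)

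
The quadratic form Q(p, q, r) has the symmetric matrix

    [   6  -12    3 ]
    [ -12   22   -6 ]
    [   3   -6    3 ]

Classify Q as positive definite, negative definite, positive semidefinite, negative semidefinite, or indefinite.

indefinite

Applying the same elementary operations to the rows and columns of A produces a congruent diagonal matrix with entries 6, -2, 3/2.
Counting signs: 2 positive, 1 negative.
Hence Q is indefinite.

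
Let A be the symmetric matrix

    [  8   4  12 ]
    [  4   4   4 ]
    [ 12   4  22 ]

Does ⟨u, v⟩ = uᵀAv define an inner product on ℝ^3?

yes

Congruent diagonalization of A (simultaneous row and column reduction) yields pivots 8, 2, 2.
So there are 3 positive pivots.
Hence Q is positive definite.
⟨·,·⟩ is an inner product exactly when A is positive definite.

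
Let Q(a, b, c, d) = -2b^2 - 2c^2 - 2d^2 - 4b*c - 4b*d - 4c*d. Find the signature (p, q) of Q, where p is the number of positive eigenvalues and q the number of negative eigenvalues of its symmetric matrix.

(0, 1)

Write A = [[0, 0, 0, 0], [0, -2, -2, -2], [0, -2, -2, -2], [0, -2, -2, -2]].
Applying the same elementary operations to the rows and columns of A produces a congruent diagonal matrix with entries 0, -2, 0, 0.
So there are 1 negative, 3 zero pivots.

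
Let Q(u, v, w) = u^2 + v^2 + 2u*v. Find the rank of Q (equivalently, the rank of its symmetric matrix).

Write A = [[1, 1, 0], [1, 1, 0], [0, 0, 0]].
Congruent diagonalization of A (simultaneous row and column reduction) yields pivots 1, 0, 0.
Counting signs: 1 positive, 2 zero.
The rank is the number of nonzero pivots: 1.

1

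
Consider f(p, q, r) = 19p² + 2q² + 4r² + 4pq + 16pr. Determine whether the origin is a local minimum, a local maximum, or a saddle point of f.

local minimum

The Hessian at the origin is H = [[38, 4, 16], [4, 4, 0], [16, 0, 8]].
An LDLᵀ factorisation of H has diagonal entries 38, 68/19, 8/17.
Counting signs: 3 positive.
H is positive definite, so the origin is a strict local minimum.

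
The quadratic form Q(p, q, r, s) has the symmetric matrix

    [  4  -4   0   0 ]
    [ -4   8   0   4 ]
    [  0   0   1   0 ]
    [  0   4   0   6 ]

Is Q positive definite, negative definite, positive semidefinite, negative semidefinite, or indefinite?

positive definite

Applying the same elementary operations to the rows and columns of A produces a congruent diagonal matrix with entries 4, 4, 1, 2.
That gives 4 positive pivots.
Hence Q is positive definite.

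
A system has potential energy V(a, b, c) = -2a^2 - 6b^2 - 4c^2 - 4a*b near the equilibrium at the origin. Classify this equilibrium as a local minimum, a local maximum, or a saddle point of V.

The Hessian at the origin is H = [[-4, -4, 0], [-4, -12, 0], [0, 0, -8]].
Symmetric row and column elimination reduces H to a congruent diagonal form with pivots -4, -8, -8.
That gives 3 negative pivots.
H is negative definite, so the origin is a strict local maximum.

local maximum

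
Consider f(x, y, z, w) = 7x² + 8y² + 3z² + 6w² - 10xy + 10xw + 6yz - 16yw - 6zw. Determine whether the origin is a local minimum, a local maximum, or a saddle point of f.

The Hessian at the origin is H = [[14, -10, 0, 10], [-10, 16, 6, -16], [0, 6, 6, -6], [10, -16, -6, 12]].
Symmetric row and column elimination reduces H to a congruent diagonal form with pivots 14, 62/7, 60/31, -4.
That gives 3 positive, 1 negative pivots.
H is indefinite, so the origin is a saddle point.

saddle point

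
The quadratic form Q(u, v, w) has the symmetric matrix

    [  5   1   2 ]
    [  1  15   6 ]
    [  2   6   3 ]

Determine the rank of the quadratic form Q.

Congruent diagonalization of A (simultaneous row and column reduction) yields pivots 5, 74/5, 3/37.
That gives 3 positive pivots.
The rank is the number of nonzero pivots: 3.

3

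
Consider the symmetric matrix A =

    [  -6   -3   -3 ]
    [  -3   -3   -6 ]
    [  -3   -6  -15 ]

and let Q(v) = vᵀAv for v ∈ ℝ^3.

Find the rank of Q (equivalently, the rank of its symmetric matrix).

Applying the same elementary operations to the rows and columns of A produces a congruent diagonal matrix with entries -6, -3/2, 0.
That gives 2 negative, 1 zero pivots.
The rank is the number of nonzero pivots: 2.

2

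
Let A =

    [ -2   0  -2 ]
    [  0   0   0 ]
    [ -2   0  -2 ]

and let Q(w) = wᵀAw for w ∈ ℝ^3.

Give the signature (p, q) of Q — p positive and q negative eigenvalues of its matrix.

(0, 1)

Symmetric row and column elimination reduces A to a congruent diagonal form with pivots -2, 0, 0.
Counting signs: 1 negative, 2 zero.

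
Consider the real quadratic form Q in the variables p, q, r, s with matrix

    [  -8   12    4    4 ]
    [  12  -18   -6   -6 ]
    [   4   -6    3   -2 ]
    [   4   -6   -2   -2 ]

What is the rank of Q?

2

Congruent diagonalization of A (simultaneous row and column reduction) yields pivots -8, 0, 5, 0.
Counting signs: 1 positive, 1 negative, 2 zero.
The rank is the number of nonzero pivots: 2.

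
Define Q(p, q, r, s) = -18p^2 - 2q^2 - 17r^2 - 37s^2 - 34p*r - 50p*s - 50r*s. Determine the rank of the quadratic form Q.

The associated matrix is A = [[-18, 0, -17, -25], [0, -2, 0, 0], [-17, 0, -17, -25], [-25, 0, -25, -37]].
Row-reducing A symmetrically gives the diagonal entries -18, -2, -17/18, -4/17.
So there are 4 negative pivots.
The rank is the number of nonzero pivots: 4.

4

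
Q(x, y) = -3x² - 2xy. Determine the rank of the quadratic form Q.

The symmetric matrix is A = [[-3, -1], [-1, 0]].
An LDLᵀ factorisation of A has diagonal entries -3, 1/3.
Counting signs: 1 positive, 1 negative.
The rank is the number of nonzero pivots: 2.

2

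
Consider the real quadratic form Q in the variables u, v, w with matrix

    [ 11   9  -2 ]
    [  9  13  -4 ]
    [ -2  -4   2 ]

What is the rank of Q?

Row-reducing A symmetrically gives the diagonal entries 11, 62/11, 20/31.
That gives 3 positive pivots.
The rank is the number of nonzero pivots: 3.

3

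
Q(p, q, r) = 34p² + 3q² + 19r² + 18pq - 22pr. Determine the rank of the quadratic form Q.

Write A = [[34, 9, -11], [9, 3, 0], [-11, 0, 19]].
Congruent diagonalization of A (simultaneous row and column reduction) yields pivots 34, 21/34, 12/7.
Counting signs: 3 positive.
The rank is the number of nonzero pivots: 3.

3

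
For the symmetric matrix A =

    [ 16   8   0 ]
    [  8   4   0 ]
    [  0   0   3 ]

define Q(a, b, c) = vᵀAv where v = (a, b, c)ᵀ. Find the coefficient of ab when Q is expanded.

The coefficient of ab is A[1,2] + A[2,1] = 2·8 = 16.

16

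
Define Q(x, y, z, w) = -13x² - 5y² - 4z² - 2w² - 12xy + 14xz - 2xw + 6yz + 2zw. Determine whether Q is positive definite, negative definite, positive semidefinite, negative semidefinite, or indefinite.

negative definite

The symmetric matrix of Q is A = [[-13, -6, 7, -1], [-6, -5, 3, 0], [7, 3, -4, 1], [-1, 0, 1, -2]].
Leading principal minors: Δ_1 = -13, Δ_2 = 29, Δ_3 = -6, Δ_4 = 6.
The signs alternate starting with Δ_1 < 0, so by Sylvester's criterion Q is negative definite.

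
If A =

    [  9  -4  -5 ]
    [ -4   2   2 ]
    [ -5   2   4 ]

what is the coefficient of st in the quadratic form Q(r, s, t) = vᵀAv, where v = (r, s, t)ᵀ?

4

The coefficient of st is A[2,3] + A[3,2] = 2·2 = 4.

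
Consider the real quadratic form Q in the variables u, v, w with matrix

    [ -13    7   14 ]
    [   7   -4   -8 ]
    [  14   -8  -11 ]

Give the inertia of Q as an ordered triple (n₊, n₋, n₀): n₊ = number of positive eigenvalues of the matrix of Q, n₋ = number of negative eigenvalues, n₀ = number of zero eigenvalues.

An LDLᵀ factorisation of A has diagonal entries -13, -3/13, 5.
That gives 1 positive, 2 negative pivots.

(1, 2, 0)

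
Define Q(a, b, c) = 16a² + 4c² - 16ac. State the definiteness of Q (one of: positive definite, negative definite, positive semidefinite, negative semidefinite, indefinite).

positive semidefinite

The symmetric matrix is A = [[16, 0, -8], [0, 0, 0], [-8, 0, 4]].
Symmetric row and column elimination reduces A to a congruent diagonal form with pivots 16, 0, 0.
Counting signs: 1 positive, 2 zero.
Hence Q is positive semidefinite.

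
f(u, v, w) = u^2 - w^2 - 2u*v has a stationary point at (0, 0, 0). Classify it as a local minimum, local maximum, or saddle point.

saddle point

The Hessian at the origin is H = [[2, -2, 0], [-2, 0, 0], [0, 0, -2]].
Row-reducing H symmetrically gives the diagonal entries 2, -2, -2.
Counting signs: 1 positive, 2 negative.
H is indefinite, so the origin is a saddle point.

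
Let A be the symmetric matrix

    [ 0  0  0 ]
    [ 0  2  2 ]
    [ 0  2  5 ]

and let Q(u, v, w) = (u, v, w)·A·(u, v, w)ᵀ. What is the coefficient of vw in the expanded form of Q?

4

The coefficient of vw is A[2,3] + A[3,2] = 2·2 = 4.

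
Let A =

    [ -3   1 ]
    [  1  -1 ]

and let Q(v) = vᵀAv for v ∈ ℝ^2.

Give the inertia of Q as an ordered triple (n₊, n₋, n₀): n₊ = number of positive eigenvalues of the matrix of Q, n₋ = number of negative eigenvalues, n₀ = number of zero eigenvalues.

Congruent diagonalization of A (simultaneous row and column reduction) yields pivots -3, -2/3.
That gives 2 negative pivots.

(0, 2, 0)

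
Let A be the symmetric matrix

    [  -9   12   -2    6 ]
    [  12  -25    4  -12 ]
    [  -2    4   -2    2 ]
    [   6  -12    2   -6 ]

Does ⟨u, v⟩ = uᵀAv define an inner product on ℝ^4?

Leading principal minors: Δ_1 = -9, Δ_2 = 81, Δ_3 = -110, Δ_4 = 24.
The signs alternate starting with Δ_1 < 0, so by Sylvester's criterion Q is negative definite.
⟨·,·⟩ is an inner product exactly when A is positive definite.

no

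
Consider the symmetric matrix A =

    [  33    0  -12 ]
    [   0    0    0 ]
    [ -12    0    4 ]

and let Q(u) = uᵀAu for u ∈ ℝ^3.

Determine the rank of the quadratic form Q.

Symmetric row and column elimination reduces A to a congruent diagonal form with pivots 33, 0, -4/11.
Counting signs: 1 positive, 1 negative, 1 zero.
The rank is the number of nonzero pivots: 2.

2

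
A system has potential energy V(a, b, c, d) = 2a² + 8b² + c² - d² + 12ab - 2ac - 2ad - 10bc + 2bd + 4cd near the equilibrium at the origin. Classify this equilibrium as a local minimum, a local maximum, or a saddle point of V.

saddle point

The Hessian at the origin is H = [[4, 12, -2, -2], [12, 16, -10, 2], [-2, -10, 2, 4], [-2, 2, 4, -2]].
Row-reducing H symmetrically gives the diagonal entries 4, -20, 9/5, -8/9.
So there are 2 positive, 2 negative pivots.
H is indefinite, so the origin is a saddle point.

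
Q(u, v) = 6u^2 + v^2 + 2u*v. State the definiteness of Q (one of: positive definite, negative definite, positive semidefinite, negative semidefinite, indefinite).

positive definite

The symmetric matrix of Q is A = [[6, 1], [1, 1]].
Leading principal minors: Δ_1 = 6, Δ_2 = 5.
All leading principal minors are positive, so by Sylvester's criterion Q is positive definite.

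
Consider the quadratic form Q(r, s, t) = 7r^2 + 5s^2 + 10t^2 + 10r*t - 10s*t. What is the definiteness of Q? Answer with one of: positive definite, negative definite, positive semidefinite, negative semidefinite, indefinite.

The symmetric matrix of Q is A = [[7, 0, 5], [0, 5, -5], [5, -5, 10]].
Leading principal minors: Δ_1 = 7, Δ_2 = 35, Δ_3 = 50.
All leading principal minors are positive, so by Sylvester's criterion Q is positive definite.

positive definite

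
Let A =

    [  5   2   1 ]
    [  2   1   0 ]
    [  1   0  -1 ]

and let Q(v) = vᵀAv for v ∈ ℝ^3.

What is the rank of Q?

An LDLᵀ factorisation of A has diagonal entries 5, 1/5, -2.
So there are 2 positive, 1 negative pivots.
The rank is the number of nonzero pivots: 3.

3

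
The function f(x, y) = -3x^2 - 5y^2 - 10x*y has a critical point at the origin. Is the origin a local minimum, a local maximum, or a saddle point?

The Hessian at the origin is H = [[-6, -10], [-10, -10]].
det H = -6·-10 − (-10)² = -40 < 0, so H is indefinite.
Therefore the origin is a saddle point.

saddle point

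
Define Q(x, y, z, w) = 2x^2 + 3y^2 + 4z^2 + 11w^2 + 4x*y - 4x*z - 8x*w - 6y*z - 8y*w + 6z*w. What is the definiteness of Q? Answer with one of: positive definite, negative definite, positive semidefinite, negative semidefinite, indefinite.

The associated matrix is A = [[2, 2, -2, -4], [2, 3, -3, -4], [-2, -3, 4, 3], [-4, -4, 3, 11]].
Symmetric row and column elimination reduces A to a congruent diagonal form with pivots 2, 1, 1, 2.
That gives 4 positive pivots.
Hence Q is positive definite.

positive definite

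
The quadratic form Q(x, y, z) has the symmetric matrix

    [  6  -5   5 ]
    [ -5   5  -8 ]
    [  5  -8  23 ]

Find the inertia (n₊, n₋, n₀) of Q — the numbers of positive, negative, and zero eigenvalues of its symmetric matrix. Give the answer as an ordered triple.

Congruent diagonalization of A (simultaneous row and column reduction) yields pivots 6, 5/6, 6/5.
That gives 3 positive pivots.

(3, 0, 0)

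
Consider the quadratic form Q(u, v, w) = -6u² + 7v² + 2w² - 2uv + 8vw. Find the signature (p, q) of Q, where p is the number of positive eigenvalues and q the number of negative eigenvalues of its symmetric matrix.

Write A = [[-6, -1, 0], [-1, 7, 4], [0, 4, 2]].
Symmetric row and column elimination reduces A to a congruent diagonal form with pivots -6, 43/6, -10/43.
So there are 1 positive, 2 negative pivots.

(1, 2)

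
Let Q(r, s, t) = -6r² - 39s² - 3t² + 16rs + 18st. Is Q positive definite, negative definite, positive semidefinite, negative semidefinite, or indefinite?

The symmetric matrix of Q is A = [[-6, 8, 0], [8, -39, 9], [0, 9, -3]].
Leading principal minors: Δ_1 = -6, Δ_2 = 170, Δ_3 = -24.
The signs alternate starting with Δ_1 < 0, so by Sylvester's criterion Q is negative definite.

negative definite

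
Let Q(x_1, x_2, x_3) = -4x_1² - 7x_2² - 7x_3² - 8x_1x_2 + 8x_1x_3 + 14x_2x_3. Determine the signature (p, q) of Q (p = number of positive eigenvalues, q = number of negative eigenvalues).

(0, 2)

Write A = [[-4, -4, 4], [-4, -7, 7], [4, 7, -7]].
Symmetric row and column elimination reduces A to a congruent diagonal form with pivots -4, -3, 0.
So there are 2 negative, 1 zero pivots.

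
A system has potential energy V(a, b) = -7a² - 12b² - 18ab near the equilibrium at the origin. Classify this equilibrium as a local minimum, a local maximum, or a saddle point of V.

local maximum

The Hessian at the origin is H = [[-14, -18], [-18, -24]].
det H = -14·-24 − (-18)² = 12 > 0 and H[1,1] = -14 < 0, so H is negative definite.
Therefore the origin is a local maximum.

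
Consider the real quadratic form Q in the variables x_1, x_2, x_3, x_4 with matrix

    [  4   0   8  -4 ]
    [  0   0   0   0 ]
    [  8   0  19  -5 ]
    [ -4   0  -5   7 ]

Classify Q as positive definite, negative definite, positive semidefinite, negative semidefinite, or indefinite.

Congruent diagonalization of A (simultaneous row and column reduction) yields pivots 4, 0, 3, 0.
Counting signs: 2 positive, 2 zero.
Hence Q is positive semidefinite.

positive semidefinite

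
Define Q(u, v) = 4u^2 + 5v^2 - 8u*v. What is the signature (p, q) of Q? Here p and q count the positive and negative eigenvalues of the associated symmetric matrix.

Write A = [[4, -4], [-4, 5]].
Row-reducing A symmetrically gives the diagonal entries 4, 1.
Counting signs: 2 positive.

(2, 0)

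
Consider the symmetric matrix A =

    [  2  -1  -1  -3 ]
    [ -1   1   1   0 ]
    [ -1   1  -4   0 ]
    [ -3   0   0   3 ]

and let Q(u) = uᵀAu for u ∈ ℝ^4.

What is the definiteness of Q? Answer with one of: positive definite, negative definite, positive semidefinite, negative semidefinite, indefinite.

indefinite

An LDLᵀ factorisation of A has diagonal entries 2, 1/2, -5, -6.
So there are 2 positive, 2 negative pivots.
Hence Q is indefinite.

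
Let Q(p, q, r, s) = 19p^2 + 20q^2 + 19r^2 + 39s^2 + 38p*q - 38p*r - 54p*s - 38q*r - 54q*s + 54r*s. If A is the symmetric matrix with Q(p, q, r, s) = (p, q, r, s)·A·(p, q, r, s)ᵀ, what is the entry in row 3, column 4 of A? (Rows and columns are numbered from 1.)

The coefficient of r·s in Q is 54. For a symmetric A this equals A[3,4] + A[4,3] = 2·A[3,4].
So A[3,4] = 54/2 = 27.

27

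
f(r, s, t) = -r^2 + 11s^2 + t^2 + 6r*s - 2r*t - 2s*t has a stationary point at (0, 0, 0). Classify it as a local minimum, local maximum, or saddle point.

The Hessian at the origin is H = [[-2, 6, -2], [6, 22, -2], [-2, -2, 2]].
Applying the same elementary operations to the rows and columns of H produces a congruent diagonal matrix with entries -2, 40, 12/5.
So there are 2 positive, 1 negative pivots.
H is indefinite, so the origin is a saddle point.

saddle point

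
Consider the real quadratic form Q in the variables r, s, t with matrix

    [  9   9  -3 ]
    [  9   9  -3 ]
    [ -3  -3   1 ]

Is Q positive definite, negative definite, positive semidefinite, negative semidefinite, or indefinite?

Congruent diagonalization of A (simultaneous row and column reduction) yields pivots 9, 0, 0.
So there are 1 positive, 2 zero pivots.
Hence Q is positive semidefinite.

positive semidefinite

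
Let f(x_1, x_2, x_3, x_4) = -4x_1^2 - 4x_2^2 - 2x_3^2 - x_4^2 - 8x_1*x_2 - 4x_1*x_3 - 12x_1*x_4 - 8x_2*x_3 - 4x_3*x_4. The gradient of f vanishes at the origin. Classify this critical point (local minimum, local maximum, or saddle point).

The Hessian at the origin is H = [[-8, -8, -4, -12], [-8, -8, -8, 0], [-4, -8, -4, -4], [-12, 0, -4, -2]].
H is indefinite, so the origin is a saddle point.

saddle point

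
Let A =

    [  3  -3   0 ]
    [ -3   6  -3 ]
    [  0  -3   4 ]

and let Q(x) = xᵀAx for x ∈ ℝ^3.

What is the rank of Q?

3

Row-reducing A symmetrically gives the diagonal entries 3, 3, 1.
That gives 3 positive pivots.
The rank is the number of nonzero pivots: 3.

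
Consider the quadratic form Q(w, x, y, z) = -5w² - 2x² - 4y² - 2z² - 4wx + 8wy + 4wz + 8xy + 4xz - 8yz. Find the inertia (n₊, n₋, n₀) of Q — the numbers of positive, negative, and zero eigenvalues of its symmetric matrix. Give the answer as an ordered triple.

(1, 2, 1)

The symmetric matrix is A = [[-5, -2, 4, 2], [-2, -2, 4, 2], [4, 4, -4, -4], [2, 2, -4, -2]].
Row-reducing A symmetrically gives the diagonal entries -5, -6/5, 4, 0.
That gives 1 positive, 2 negative, 1 zero pivots.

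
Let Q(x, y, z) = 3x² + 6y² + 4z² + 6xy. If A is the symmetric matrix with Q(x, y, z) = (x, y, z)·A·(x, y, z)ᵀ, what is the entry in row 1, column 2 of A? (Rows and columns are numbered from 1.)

3

The coefficient of x·y in Q is 6. For a symmetric A this equals A[1,2] + A[2,1] = 2·A[1,2].
So A[1,2] = 6/2 = 3.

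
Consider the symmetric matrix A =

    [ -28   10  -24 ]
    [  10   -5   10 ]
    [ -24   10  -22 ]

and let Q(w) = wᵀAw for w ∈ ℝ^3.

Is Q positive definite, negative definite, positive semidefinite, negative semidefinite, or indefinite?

Row-reducing A symmetrically gives the diagonal entries -28, -10/7, 0.
So there are 2 negative, 1 zero pivots.
Hence Q is negative semidefinite.

negative semidefinite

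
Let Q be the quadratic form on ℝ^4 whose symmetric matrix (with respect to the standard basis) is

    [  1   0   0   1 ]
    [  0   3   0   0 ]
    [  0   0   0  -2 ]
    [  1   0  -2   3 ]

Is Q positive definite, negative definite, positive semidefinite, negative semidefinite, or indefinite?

indefinite

A is congruent to a diagonal matrix with 3 positive, 1 negative and 0 zero entries, so Q is indefinite.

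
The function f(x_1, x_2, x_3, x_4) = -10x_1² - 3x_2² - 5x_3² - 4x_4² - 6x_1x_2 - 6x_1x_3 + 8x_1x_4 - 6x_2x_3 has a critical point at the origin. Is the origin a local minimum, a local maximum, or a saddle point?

local maximum

The Hessian at the origin is H = [[-20, -6, -6, 8], [-6, -6, -6, 0], [-6, -6, -10, 0], [8, 0, 0, -8]].
Symmetric row and column elimination reduces H to a congruent diagonal form with pivots -20, -21/5, -4, -24/7.
That gives 4 negative pivots.
H is negative definite, so the origin is a strict local maximum.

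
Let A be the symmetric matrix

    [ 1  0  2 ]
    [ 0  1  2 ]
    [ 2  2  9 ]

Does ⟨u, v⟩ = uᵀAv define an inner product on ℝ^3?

Applying the same elementary operations to the rows and columns of A produces a congruent diagonal matrix with entries 1, 1, 1.
Counting signs: 3 positive.
Hence Q is positive definite.
⟨·,·⟩ is an inner product exactly when A is positive definite.

yes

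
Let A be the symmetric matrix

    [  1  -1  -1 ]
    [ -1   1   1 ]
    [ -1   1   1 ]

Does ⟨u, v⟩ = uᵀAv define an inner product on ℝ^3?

no

Row-reducing A symmetrically gives the diagonal entries 1, 0, 0.
Counting signs: 1 positive, 2 zero.
Hence Q is positive semidefinite.
⟨·,·⟩ is an inner product exactly when A is positive definite.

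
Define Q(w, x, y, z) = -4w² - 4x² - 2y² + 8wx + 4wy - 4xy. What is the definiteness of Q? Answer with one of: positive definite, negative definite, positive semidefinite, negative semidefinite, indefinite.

negative semidefinite

The symmetric matrix is A = [[-4, 4, 2, 0], [4, -4, -2, 0], [2, -2, -2, 0], [0, 0, 0, 0]].
Row-reducing A symmetrically gives the diagonal entries -4, 0, -1, 0.
Counting signs: 2 negative, 2 zero.
Hence Q is negative semidefinite.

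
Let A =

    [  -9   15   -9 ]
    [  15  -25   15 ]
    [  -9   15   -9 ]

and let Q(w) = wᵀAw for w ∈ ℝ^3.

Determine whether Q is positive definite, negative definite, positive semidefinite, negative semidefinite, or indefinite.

negative semidefinite

Row-reducing A symmetrically gives the diagonal entries -9, 0, 0.
Counting signs: 1 negative, 2 zero.
Hence Q is negative semidefinite.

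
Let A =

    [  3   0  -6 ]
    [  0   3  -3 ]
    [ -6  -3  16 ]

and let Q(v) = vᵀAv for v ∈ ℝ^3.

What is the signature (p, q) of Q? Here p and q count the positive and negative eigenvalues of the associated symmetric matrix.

Row-reducing A symmetrically gives the diagonal entries 3, 3, 1.
That gives 3 positive pivots.

(3, 0)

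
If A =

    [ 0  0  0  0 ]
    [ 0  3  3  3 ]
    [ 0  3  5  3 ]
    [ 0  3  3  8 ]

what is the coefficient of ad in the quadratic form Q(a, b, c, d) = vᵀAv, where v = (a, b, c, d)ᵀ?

0

The coefficient of ad is A[1,4] + A[4,1] = 2·0 = 0.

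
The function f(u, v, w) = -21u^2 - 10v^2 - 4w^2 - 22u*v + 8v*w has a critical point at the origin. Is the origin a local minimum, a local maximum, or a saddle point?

local maximum

The Hessian at the origin is H = [[-42, -22, 0], [-22, -20, 8], [0, 8, -8]].
Congruent diagonalization of H (simultaneous row and column reduction) yields pivots -42, -178/21, -40/89.
That gives 3 negative pivots.
H is negative definite, so the origin is a strict local maximum.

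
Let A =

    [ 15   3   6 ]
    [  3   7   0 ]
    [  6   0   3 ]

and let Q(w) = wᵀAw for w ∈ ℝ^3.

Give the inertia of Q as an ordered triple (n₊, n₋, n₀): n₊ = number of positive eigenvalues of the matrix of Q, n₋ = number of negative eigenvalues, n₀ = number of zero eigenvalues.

Applying the same elementary operations to the rows and columns of A produces a congruent diagonal matrix with entries 15, 32/5, 3/8.
That gives 3 positive pivots.

(3, 0, 0)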